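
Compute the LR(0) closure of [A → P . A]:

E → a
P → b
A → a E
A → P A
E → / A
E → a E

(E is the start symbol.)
{ [A → . P A], [A → . a E], [A → P . A], [P → . b] }

Start with: [A → P . A]
  [A → P . A] has the dot before A: add [A → . a E], [A → . P A]
  [A → . P A] has the dot before P: add [P → . b]
No further items can be added.

CLOSURE = { [A → . P A], [A → . a E], [A → P . A], [P → . b] }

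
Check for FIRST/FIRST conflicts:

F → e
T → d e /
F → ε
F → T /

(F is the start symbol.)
No FIRST/FIRST conflicts.

A FIRST/FIRST conflict occurs when two productions N → α and N → β for the same non-terminal have FIRST(α) ∩ FIRST(β) ≠ ∅ (with ε ∈ FIRST of a nullable right-hand side, so two nullable alternatives also conflict).

FIRST sets of the non-terminals at (or reachable through a nullable prefix from) the front of some alternative:
  FIRST(T) = { 'd' }

Productions for F:
  F → e: FIRST = { 'e' }
  F → ε: FIRST = { ε }
  F → T /: FIRST = { 'd' }
T has only one production, so no FIRST/FIRST conflict is possible there.

All alternatives of each non-terminal have pairwise disjoint FIRST sets.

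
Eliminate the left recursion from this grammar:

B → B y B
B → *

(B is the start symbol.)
B → * B'
B' → y B B'
B' → ε

B is directly left-recursive. The standard transformation for
  A → A α₁ | ... | A α_m | β₁ | ... | β_n
is
  A  → β₁ A' | ... | β_n A'
  A' → α₁ A' | ... | α_m A' | ε

B → * becomes B → * B'
B → B y B becomes B' → y B B'
Add B' → ε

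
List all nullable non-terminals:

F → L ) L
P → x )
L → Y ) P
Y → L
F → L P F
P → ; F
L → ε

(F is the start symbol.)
{ 'L', 'Y' }

ε-productions: L → ε
So L is immediately nullable.
Y → L: every symbol on the right is nullable, so Y is nullable too.
No further non-terminal can be added: every production for the remaining non-terminals contains a terminal or a non-nullable non-terminal.
Nullable = { 'L', 'Y' }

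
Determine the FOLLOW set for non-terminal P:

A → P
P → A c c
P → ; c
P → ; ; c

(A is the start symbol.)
In A → P: P is at the end, add FOLLOW(A)

The FOLLOW sets referred to above (computed the same way, to a fixed point):
  FOLLOW(A) = { $, 'c' }

Taking the union: FOLLOW(P) = { $, 'c' }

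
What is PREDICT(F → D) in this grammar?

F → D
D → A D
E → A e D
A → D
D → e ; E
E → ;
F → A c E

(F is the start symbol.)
PREDICT(F → D) = (FIRST(RHS) \ {ε}) ∪ (FOLLOW(F) if ε ∈ FIRST(RHS), i.e. RHS ⇒* ε)
FIRST(D) = { 'e' }
FIRST(D) = { 'e' }
ε ∉ FIRST(D), so FOLLOW(F) is not added.
PREDICT(F → D) = { 'e' }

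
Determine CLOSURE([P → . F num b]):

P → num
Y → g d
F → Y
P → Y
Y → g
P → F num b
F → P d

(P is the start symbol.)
{ [F → . P d], [F → . Y], [P → . F num b], [P → . Y], [P → . num], [Y → . g d], [Y → . g] }

Start with: [P → . F num b]
  [P → . F num b] has the dot before F: add [F → . Y], [F → . P d]
  [F → . Y] has the dot before Y: add [Y → . g d], [Y → . g]
  [F → . P d] has the dot before P: add [P → . num], [P → . Y]
No further items can be added.

CLOSURE = { [F → . P d], [F → . Y], [P → . F num b], [P → . Y], [P → . num], [Y → . g d], [Y → . g] }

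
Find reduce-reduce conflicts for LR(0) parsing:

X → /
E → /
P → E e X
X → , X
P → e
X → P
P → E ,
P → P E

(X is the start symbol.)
Yes — I2: [E → / .] vs [X → / .]

Augment with X' → X and build the canonical LR(0) collection (I0 = CLOSURE({[X' → . X]}), then GOTO on every symbol after a dot until no new states appear). It has 13 states:
  I0: { [E → . /], [P → . E ,], [P → . E e X], [P → . P E], [P → . e], [X → . , X], [X → . /], [X → . P], [X' → . X] }  — shift
  I1: { [E → . /], [P → . E ,], [P → . E e X], [P → . P E], [P → . e], [X → , . X], [X → . , X], [X → . /], [X → . P] }  — shift
  I2: { [E → / .], [X → / .] }  — 2 reduces
  I3: { [P → E . ,], [P → E . e X] }  — shift
  I4: { [E → . /], [P → P . E], [X → P .] }  — shift, reduce
  I5: { [X' → X .] }  — accept
  I6: { [P → e .] }  — reduce
  I7: { [E → / .] }  — reduce
  I8: { [P → P E .] }  — reduce
  I9: { [P → E , .] }  — reduce
  I10: { [E → . /], [P → . E ,], [P → . E e X], [P → . P E], [P → . e], [P → E e . X], [X → . , X], [X → . /], [X → . P] }  — shift
  I11: { [P → E e X .] }  — reduce
  I12: { [X → , X .] }  — reduce

I2 contains complete items [E → / .], [X → / .] — reduce-reduce conflict.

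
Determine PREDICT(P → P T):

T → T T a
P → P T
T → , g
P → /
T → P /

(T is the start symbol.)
PREDICT(P → P T) = (FIRST(RHS) \ {ε}) ∪ (FOLLOW(P) if ε ∈ FIRST(RHS), i.e. RHS ⇒* ε)
FIRST(P) = { '/' }
FIRST(P T) = { '/' }
ε ∉ FIRST(P T), so FOLLOW(P) is not added.
PREDICT(P → P T) = { '/' }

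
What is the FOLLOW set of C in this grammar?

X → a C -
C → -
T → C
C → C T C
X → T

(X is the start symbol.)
In X → a C -: C is followed by '-', add FIRST('-') \ {ε} = { '-' }
In T → C: C is at the end, add FOLLOW(T)
In C → C T C: C is followed by T C, add FIRST(T C) \ {ε} = { '-' }
In C → C T C: C is at the end; this adds FOLLOW(C) to itself — nothing new

The FOLLOW sets referred to above (computed the same way, to a fixed point):
  FOLLOW(T) = { $, '-' }

Taking the union: FOLLOW(C) = { $, '-' }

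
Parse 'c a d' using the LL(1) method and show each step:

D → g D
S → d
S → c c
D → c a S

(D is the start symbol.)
LL(1) parsing maintains a stack (initially the start symbol over $) and the input. At each step: if the stack top is a terminal, match it against the current input token; if it is a non-terminal N, replace it with the RHS of M[N, lookahead] (the unique production whose predict set contains the lookahead).

Stack is shown with the top on the left.

Stack    Input    Action
------------------------
D $      c a d $  output D → c a S
c a S $  c a d $  match 'c'
a S $    a d $    match 'a'
S $      d $      output S → d
d $      d $      match 'd'
$        $        accept

The string is accepted.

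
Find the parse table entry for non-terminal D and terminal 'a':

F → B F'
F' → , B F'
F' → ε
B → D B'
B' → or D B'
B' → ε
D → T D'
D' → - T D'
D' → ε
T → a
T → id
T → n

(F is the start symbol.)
To find M[D, 'a'], we find productions for D where 'a' is in the predict set (PREDICT(N → α) = (FIRST(α) \ {ε}) ∪ (FOLLOW(N) if α ⇒* ε)).

Relevant sets:
  FIRST(T) = { 'a', 'id', 'n' }

D → T D': PREDICT = { 'a', 'id', 'n' }
  'a' is in predict set, so this production goes in M[D, 'a']

M[D, 'a'] = D → T D'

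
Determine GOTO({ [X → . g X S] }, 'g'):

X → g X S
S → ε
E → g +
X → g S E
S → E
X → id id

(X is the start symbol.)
{ [X → . g S E], [X → . g X S], [X → . id id], [X → g . X S] }

GOTO(I, 'g') = CLOSURE({ [A → αX.β] : [A → α.Xβ] ∈ I, X = 'g' })

Items with dot before 'g', with the dot advanced:
  [X → . g X S] → [X → g . X S]
Closure of the advanced items:
  [X → g . X S] has the dot before X: add [X → . g X S], [X → . g S E], [X → . id id]

GOTO = { [X → . g S E], [X → . g X S], [X → . id id], [X → g . X S] }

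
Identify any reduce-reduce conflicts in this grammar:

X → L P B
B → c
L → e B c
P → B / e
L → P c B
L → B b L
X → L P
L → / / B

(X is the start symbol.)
A reduce-reduce conflict occurs when an LR(0) state has two complete items [A → α .] and [B → β .] — both call for a reduction, and with no lookahead the parser cannot choose between them.

Augment with X' → X and build the canonical LR(0) collection (I0 = CLOSURE({[X' → . X]}), then GOTO on every symbol after a dot until no new states appear). It has 21 states:
  I0: { [B → . c], [L → . / / B], [L → . B b L], [L → . P c B], [L → . e B c], [P → . B / e], [X → . L P B], [X → . L P], [X' → . X] }  — shift
  I1: { [L → / . / B] }  — shift
  I2: { [L → B . b L], [P → B . / e] }  — shift
  I3: { [B → . c], [P → . B / e], [X → L . P B], [X → L . P] }  — shift
  I4: { [L → P . c B] }  — shift
  I5: { [X' → X .] }  — accept
  I6: { [B → c .] }  — reduce
  I7: { [B → . c], [L → e . B c] }  — shift
  I8: { [L → e B . c] }  — shift
  I9: { [L → e B c .] }  — reduce
  I10: { [B → . c], [L → P c . B] }  — shift
  I11: { [L → P c B .] }  — reduce
  I12: { [P → B . / e] }  — shift
  I13: { [B → . c], [X → L P . B], [X → L P .] }  — shift, reduce
  I14: { [X → L P B .] }  — reduce
  I15: { [P → B / . e] }  — shift
  I16: { [P → B / e .] }  — reduce
  I17: { [B → . c], [L → . / / B], [L → . B b L], [L → . P c B], [L → . e B c], [L → B b . L], [P → . B / e] }  — shift
  I18: { [L → B b L .] }  — reduce
  I19: { [B → . c], [L → / / . B] }  — shift
  I20: { [L → / / B .] }  — reduce

No state contains more than one complete item.

Answer: No reduce-reduce conflicts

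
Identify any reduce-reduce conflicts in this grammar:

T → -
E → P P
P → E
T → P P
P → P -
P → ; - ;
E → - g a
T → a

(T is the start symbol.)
A reduce-reduce conflict occurs when an LR(0) state has two complete items [A → α .] and [B → β .] — both call for a reduction, and with no lookahead the parser cannot choose between them.

Augment with T' → T and build the canonical LR(0) collection (I0 = CLOSURE({[T' → . T]}), then GOTO on every symbol after a dot until no new states appear). It has 14 states:
  I0: { [E → . - g a], [E → . P P], [P → . ; - ;], [P → . E], [P → . P -], [T → . -], [T → . P P], [T → . a], [T' → . T] }  — shift
  I1: { [E → - . g a], [T → - .] }  — shift, reduce
  I2: { [P → ; . - ;] }  — shift
  I3: { [P → E .] }  — reduce
  I4: { [E → . - g a], [E → . P P], [E → P . P], [P → . ; - ;], [P → . E], [P → . P -], [P → P . -], [T → P . P] }  — shift
  I5: { [T' → T .] }  — accept
  I6: { [T → a .] }  — reduce
  I7: { [E → - . g a], [P → P - .] }  — shift, reduce
  I8: { [E → . - g a], [E → . P P], [E → P . P], [E → P P .], [P → . ; - ;], [P → . E], [P → . P -], [P → P . -], [T → P P .] }  — shift, 2 reduces
  I9: { [E → . - g a], [E → . P P], [E → P . P], [E → P P .], [P → . ; - ;], [P → . E], [P → . P -], [P → P . -] }  — shift, reduce
  I10: { [E → - g . a] }  — shift
  I11: { [E → - g a .] }  — reduce
  I12: { [P → ; - . ;] }  — shift
  I13: { [P → ; - ; .] }  — reduce

I8 contains complete items [E → P P .], [T → P P .] — reduce-reduce conflict.

Answer: Yes — I8: [E → P P .] vs [T → P P .]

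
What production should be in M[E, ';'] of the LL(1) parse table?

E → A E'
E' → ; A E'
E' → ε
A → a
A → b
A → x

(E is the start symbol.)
Empty (error entry)

To find M[E, ';'], we find productions for E where ';' is in the predict set (PREDICT(N → α) = (FIRST(α) \ {ε}) ∪ (FOLLOW(N) if α ⇒* ε)).

Relevant sets:
  FIRST(A) = { 'a', 'b', 'x' }

E → A E': PREDICT = { 'a', 'b', 'x' }

M[E, ';'] is empty (no production applies)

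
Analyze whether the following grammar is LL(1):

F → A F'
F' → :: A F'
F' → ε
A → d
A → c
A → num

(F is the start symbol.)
A grammar is LL(1) if for each non-terminal N with multiple productions, the predict sets of those productions are pairwise disjoint, where PREDICT(N → α) = (FIRST(α) \ {ε}) ∪ (FOLLOW(N) if α ⇒* ε).

Relevant sets:
  FOLLOW(F') = { $ }

For F':
  PREDICT(F' → :: A F') = { '::' }
  PREDICT(F' → ε) = { $ }
For A:
  PREDICT(A → d) = { 'd' }
  PREDICT(A → c) = { 'c' }
  PREDICT(A → num) = { 'num' }
F has a single production, so nothing to check there.

All predict sets are disjoint. The grammar IS LL(1).

Answer: Yes, the grammar is LL(1).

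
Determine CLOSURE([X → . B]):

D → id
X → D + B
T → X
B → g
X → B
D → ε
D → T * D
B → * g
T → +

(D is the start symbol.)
{ [B → . * g], [B → . g], [X → . B] }

Start with: [X → . B]
  [X → . B] has the dot before B: add [B → . g], [B → . * g]
No further items can be added.

CLOSURE = { [B → . * g], [B → . g], [X → . B] }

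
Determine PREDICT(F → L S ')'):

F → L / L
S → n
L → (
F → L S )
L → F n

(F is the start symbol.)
{ '(' }

PREDICT(F → L S ')') = (FIRST(RHS) \ {ε}) ∪ (FOLLOW(F) if ε ∈ FIRST(RHS), i.e. RHS ⇒* ε)
FIRST(L) = { '(' }
FIRST(L S ')') = { '(' }
ε ∉ FIRST(L S ')'), so FOLLOW(F) is not added.
PREDICT(F → L S ')') = { '(' }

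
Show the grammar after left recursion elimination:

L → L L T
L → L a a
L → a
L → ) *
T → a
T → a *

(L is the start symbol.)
L → a L'
L → ) * L'
L' → L T L'
L' → a a L'
L' → ε
T → a
T → a *

L is directly left-recursive. The standard transformation for
  A → A α₁ | ... | A α_m | β₁ | ... | β_n
is
  A  → β₁ A' | ... | β_n A'
  A' → α₁ A' | ... | α_m A' | ε

L → a becomes L → a L'
L → ) * becomes L → ) * L'
L → L L T becomes L' → L T L'
L → L a a becomes L' → a a L'
Add L' → ε

Productions for other non-terminals are unchanged:
  T → a
  T → a *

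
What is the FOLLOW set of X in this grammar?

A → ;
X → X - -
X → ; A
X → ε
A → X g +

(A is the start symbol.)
{ '-', 'g' }

To compute FOLLOW(X), find every occurrence of X on a right-hand side N → α X β: add FIRST(β) \ {ε}, and if β is empty or nullable also add FOLLOW(N). Iterate to a fixed point.

In X → X - -: X is followed by '-' '-', add FIRST('-' '-') \ {ε} = { '-' }
In A → X g +: X is followed by g '+', add FIRST(g '+') \ {ε} = { 'g' }

Taking the union: FOLLOW(X) = { '-', 'g' }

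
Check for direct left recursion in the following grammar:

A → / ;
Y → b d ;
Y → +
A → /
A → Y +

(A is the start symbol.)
Direct left recursion occurs when N → N α for some non-terminal N (the right-hand side begins with the left-hand side itself).

A → / ;: starts with '/'
Y → b d ;: starts with b
Y → +: starts with '+'
A → /: starts with '/'
A → Y +: starts with Y

No direct left recursion found.

Answer: No direct left recursion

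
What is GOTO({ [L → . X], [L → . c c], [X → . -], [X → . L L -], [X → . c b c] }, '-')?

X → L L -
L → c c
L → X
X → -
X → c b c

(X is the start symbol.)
GOTO(I, '-') = CLOSURE({ [A → αX.β] : [A → α.Xβ] ∈ I, X = '-' })

Items with dot before '-', with the dot advanced:
  [X → . -] → [X → - .]
Closure adds nothing (no advanced item has the dot before a non-terminal).

GOTO = { [X → - .] }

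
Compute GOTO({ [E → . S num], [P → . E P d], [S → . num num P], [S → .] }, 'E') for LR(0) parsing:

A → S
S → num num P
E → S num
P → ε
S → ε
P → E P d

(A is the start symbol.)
GOTO(I, 'E') = CLOSURE({ [A → αX.β] : [A → α.Xβ] ∈ I, X = 'E' })

Items with dot before 'E', with the dot advanced:
  [P → . E P d] → [P → E . P d]
Closure of the advanced items:
  [P → E . P d] has the dot before P: add [P → .], [P → . E P d]
  [P → . E P d] has the dot before E: add [E → . S num]
  [E → . S num] has the dot before S: add [S → . num num P], [S → .]

GOTO = { [E → . S num], [P → . E P d], [P → .], [P → E . P d], [S → . num num P], [S → .] }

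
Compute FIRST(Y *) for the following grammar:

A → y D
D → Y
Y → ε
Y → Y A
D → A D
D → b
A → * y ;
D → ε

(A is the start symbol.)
FIRST sets of the non-terminals involved (from the grammar, by fixed-point iteration):
  FIRST(Y) = { '*', 'y', ε }

To compute FIRST(Y *), process the symbols left to right:
Symbol Y is a non-terminal. Add FIRST(Y) \ {ε} = { '*', 'y' }
Y is nullable (ε ∈ FIRST(Y)), continue to the next symbol.
Symbol * is a terminal. Add '*' and stop.
FIRST(Y *) = { '*', 'y' }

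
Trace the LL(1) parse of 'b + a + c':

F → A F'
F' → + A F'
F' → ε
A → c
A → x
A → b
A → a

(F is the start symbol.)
Stack is shown with the top on the left.

Stack     Input        Action
-----------------------------
F $       b + a + c $  output F → A F'
A F' $    b + a + c $  output A → b
b F' $    b + a + c $  match 'b'
F' $      + a + c $    output F' → + A F'
+ A F' $  + a + c $    match '+'
A F' $    a + c $      output A → a
a F' $    a + c $      match 'a'
F' $      + c $        output F' → + A F'
+ A F' $  + c $        match '+'
A F' $    c $          output A → c
c F' $    c $          match 'c'
F' $      $            output F' → ε
$         $            accept

The string is accepted.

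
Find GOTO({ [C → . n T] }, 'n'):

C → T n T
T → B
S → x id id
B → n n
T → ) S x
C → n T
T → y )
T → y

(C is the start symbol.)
GOTO(I, 'n') = CLOSURE({ [A → αX.β] : [A → α.Xβ] ∈ I, X = 'n' })

Items with dot before 'n', with the dot advanced:
  [C → . n T] → [C → n . T]
Closure of the advanced items:
  [C → n . T] has the dot before T: add [T → . B], [T → . ) S x], [T → . y )], [T → . y]
  [T → . B] has the dot before B: add [B → . n n]

GOTO = { [B → . n n], [C → n . T], [T → . ) S x], [T → . B], [T → . y )], [T → . y] }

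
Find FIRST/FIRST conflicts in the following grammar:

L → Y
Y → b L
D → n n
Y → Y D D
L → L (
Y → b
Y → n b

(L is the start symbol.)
Yes. L → Y / L → L '(' on { 'b', 'n' }; Y → b L / Y → Y D D on { 'b' }; Y → b L / Y → b on { 'b' }; Y → Y D D / Y → b on { 'b' }; Y → Y D D / Y → n b on { 'n' }

A FIRST/FIRST conflict occurs when two productions N → α and N → β for the same non-terminal have FIRST(α) ∩ FIRST(β) ≠ ∅ (with ε ∈ FIRST of a nullable right-hand side, so two nullable alternatives also conflict).

FIRST sets of the non-terminals at (or reachable through a nullable prefix from) the front of some alternative:
  FIRST(Y) = { 'b', 'n' }
  FIRST(L) = { 'b', 'n' }

Productions for L:
  L → Y: FIRST = { 'b', 'n' }
  L → L (: FIRST = { 'b', 'n' }
Productions for Y:
  Y → b L: FIRST = { 'b' }
  Y → Y D D: FIRST = { 'b', 'n' }
  Y → b: FIRST = { 'b' }
  Y → n b: FIRST = { 'n' }
D has only one production, so no FIRST/FIRST conflict is possible there.

Conflict for L: L → Y and L → L (
  Overlap: { 'b', 'n' }
Conflict for Y: Y → b L and Y → Y D D
  Overlap: { 'b' }
Conflict for Y: Y → b L and Y → b
  Overlap: { 'b' }
Conflict for Y: Y → Y D D and Y → b
  Overlap: { 'b' }
Conflict for Y: Y → Y D D and Y → n b
  Overlap: { 'n' }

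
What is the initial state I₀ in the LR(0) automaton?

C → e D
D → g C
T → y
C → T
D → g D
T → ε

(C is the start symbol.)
First, augment the grammar with C' → C
I₀ = CLOSURE({ [C' → . C] }):
  [C' → . C] has the dot before C: add [C → . e D], [C → . T]
  [C → . T] has the dot before T: add [T → . y], [T → .]
No further items can be added.

I₀ = { [C → . T], [C → . e D], [C' → . C], [T → . y], [T → .] }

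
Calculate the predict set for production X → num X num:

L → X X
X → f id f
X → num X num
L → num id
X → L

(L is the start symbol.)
PREDICT(X → num X num) = (FIRST(RHS) \ {ε}) ∪ (FOLLOW(X) if ε ∈ FIRST(RHS), i.e. RHS ⇒* ε)
FIRST(num X num) = { 'num' }
ε ∉ FIRST(num X num), so FOLLOW(X) is not added.
PREDICT(X → num X num) = { 'num' }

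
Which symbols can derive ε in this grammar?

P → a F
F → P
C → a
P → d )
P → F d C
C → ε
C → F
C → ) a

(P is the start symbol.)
{ 'C' }

A non-terminal is nullable if it can derive ε (the empty string): either it has an ε-production, or it has a production whose right-hand side consists entirely of nullable non-terminals.

ε-productions: C → ε
So C is immediately nullable.
No further non-terminal can be added: every production for the remaining non-terminals contains a terminal or a non-nullable non-terminal.
Nullable = { 'C' }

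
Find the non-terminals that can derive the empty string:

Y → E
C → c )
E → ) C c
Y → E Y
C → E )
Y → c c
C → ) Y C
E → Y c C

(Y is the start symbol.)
None

A non-terminal is nullable if it can derive ε (the empty string): either it has an ε-production, or it has a production whose right-hand side consists entirely of nullable non-terminals.

There are no ε-productions, so no non-terminal can derive ε.
No non-terminals are nullable.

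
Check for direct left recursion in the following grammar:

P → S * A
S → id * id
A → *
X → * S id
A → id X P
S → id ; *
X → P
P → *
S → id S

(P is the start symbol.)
Direct left recursion occurs when N → N α for some non-terminal N (the right-hand side begins with the left-hand side itself).

P → S * A: starts with S
S → id * id: starts with id
A → *: starts with '*'
X → * S id: starts with '*'
A → id X P: starts with id
S → id ; *: starts with id
X → P: starts with P
P → *: starts with '*'
S → id S: starts with id

No direct left recursion found.

Answer: No direct left recursion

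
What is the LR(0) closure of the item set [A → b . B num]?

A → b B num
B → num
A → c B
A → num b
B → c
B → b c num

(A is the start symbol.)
{ [A → b . B num], [B → . b c num], [B → . c], [B → . num] }

To compute CLOSURE, for each item [A → α.Bβ] where B is a non-terminal, add [B → .γ] for all productions B → γ; repeat for the newly added items until nothing changes.

Start with: [A → b . B num]
  [A → b . B num] has the dot before B: add [B → . num], [B → . c], [B → . b c num]
No further items can be added.

CLOSURE = { [A → b . B num], [B → . b c num], [B → . c], [B → . num] }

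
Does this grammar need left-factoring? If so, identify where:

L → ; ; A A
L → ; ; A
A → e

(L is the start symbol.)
Left-factoring is needed when two productions for the same non-terminal
share a common prefix on the right-hand side.

Productions for L:
  L → ; ; A A
  L → ; ; A

Found common prefix '; ; A' in productions for L

Answer: Yes, L has productions with common prefix '; ; A'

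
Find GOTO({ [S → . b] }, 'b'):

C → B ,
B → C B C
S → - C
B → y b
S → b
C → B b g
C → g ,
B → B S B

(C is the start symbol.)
GOTO(I, 'b') = CLOSURE({ [A → αX.β] : [A → α.Xβ] ∈ I, X = 'b' })

Items with dot before 'b', with the dot advanced:
  [S → . b] → [S → b .]
Closure adds nothing (no advanced item has the dot before a non-terminal).

GOTO = { [S → b .] }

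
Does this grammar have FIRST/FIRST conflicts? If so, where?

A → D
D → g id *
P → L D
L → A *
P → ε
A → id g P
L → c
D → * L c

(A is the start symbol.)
A FIRST/FIRST conflict occurs when two productions N → α and N → β for the same non-terminal have FIRST(α) ∩ FIRST(β) ≠ ∅ (with ε ∈ FIRST of a nullable right-hand side, so two nullable alternatives also conflict).

FIRST sets of the non-terminals at (or reachable through a nullable prefix from) the front of some alternative:
  FIRST(D) = { '*', 'g' }
  FIRST(L) = { '*', 'c', 'g', 'id' }
  FIRST(A) = { '*', 'g', 'id' }

Productions for A:
  A → D: FIRST = { '*', 'g' }
  A → id g P: FIRST = { 'id' }
Productions for D:
  D → g id *: FIRST = { 'g' }
  D → * L c: FIRST = { '*' }
Productions for P:
  P → L D: FIRST = { '*', 'c', 'g', 'id' }
  P → ε: FIRST = { ε }
Productions for L:
  L → A *: FIRST = { '*', 'g', 'id' }
  L → c: FIRST = { 'c' }

All alternatives of each non-terminal have pairwise disjoint FIRST sets.

Answer: No FIRST/FIRST conflicts.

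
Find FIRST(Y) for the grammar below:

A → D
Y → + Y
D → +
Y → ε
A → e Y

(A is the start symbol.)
From Y → + Y:
  - '+' is a terminal: add '+' and stop
From Y → ε:
  - ε-production, so ε ∈ FIRST(Y)

Collecting: FIRST(Y) = { '+', ε }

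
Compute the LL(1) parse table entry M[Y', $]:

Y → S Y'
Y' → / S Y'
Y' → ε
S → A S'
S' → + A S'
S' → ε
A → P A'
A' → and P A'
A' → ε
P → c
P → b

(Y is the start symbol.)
Y' → ε

To find M[Y', $], we find productions for Y' where $ is in the predict set (PREDICT(N → α) = (FIRST(α) \ {ε}) ∪ (FOLLOW(N) if α ⇒* ε)).

Relevant sets:
  FOLLOW(Y') = { $ }

Y' → / S Y': PREDICT = { '/' }
Y' → ε: PREDICT = { $ }
  $ is in predict set, so this production goes in M[Y', $]

M[Y', $] = Y' → ε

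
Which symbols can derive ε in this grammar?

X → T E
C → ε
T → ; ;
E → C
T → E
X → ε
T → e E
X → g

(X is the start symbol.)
ε-productions: C → ε, X → ε
So C, X are immediately nullable.
E → C: every symbol on the right is nullable, so E is nullable too.
T → E: every symbol on the right is nullable, so T is nullable too.
Every non-terminal is now nullable.
Nullable = { 'C', 'E', 'T', 'X' }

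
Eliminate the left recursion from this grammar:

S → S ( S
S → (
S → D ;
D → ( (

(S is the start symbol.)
S is directly left-recursive. The standard transformation for
  A → A α₁ | ... | A α_m | β₁ | ... | β_n
is
  A  → β₁ A' | ... | β_n A'
  A' → α₁ A' | ... | α_m A' | ε

S → ( becomes S → ( S'
S → D ; becomes S → D ; S'
S → S ( S becomes S' → ( S S'
Add S' → ε

Productions for other non-terminals are unchanged:
  D → ( (

Resulting grammar:
S → ( S'
S → D ; S'
S' → ( S S'
S' → ε
D → ( (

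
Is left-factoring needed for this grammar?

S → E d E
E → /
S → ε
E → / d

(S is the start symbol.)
Yes, E has productions with common prefix '/'

Left-factoring is needed when two productions for the same non-terminal
share a common prefix on the right-hand side.

Productions for S:
  S → E d E
  S → ε
Productions for E:
  E → /
  E → / d

Found common prefix '/' in productions for E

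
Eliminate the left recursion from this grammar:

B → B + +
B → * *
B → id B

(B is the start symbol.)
B is directly left-recursive. The standard transformation for
  A → A α₁ | ... | A α_m | β₁ | ... | β_n
is
  A  → β₁ A' | ... | β_n A'
  A' → α₁ A' | ... | α_m A' | ε

B → * * becomes B → * * B'
B → id B becomes B → id B B'
B → B + + becomes B' → + + B'
Add B' → ε

Resulting grammar:
B → * * B'
B → id B B'
B' → + + B'
B' → ε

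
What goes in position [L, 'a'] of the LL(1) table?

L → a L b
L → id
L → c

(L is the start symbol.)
To find M[L, 'a'], we find productions for L where 'a' is in the predict set (PREDICT(N → α) = (FIRST(α) \ {ε}) ∪ (FOLLOW(N) if α ⇒* ε)).

L → a L b: PREDICT = { 'a' }
  'a' is in predict set, so this production goes in M[L, 'a']
L → id: PREDICT = { 'id' }
L → c: PREDICT = { 'c' }

M[L, 'a'] = L → a L b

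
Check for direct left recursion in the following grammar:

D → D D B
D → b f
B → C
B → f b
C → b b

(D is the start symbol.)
Direct left recursion occurs when N → N α for some non-terminal N (the right-hand side begins with the left-hand side itself).

D → D D B: LEFT RECURSIVE (starts with D)
D → b f: starts with b
B → C: starts with C
B → f b: starts with f
C → b b: starts with b

The grammar has direct left recursion on: D.

Answer: Yes, D is left-recursive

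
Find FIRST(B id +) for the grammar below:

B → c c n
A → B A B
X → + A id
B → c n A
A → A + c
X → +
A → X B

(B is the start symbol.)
FIRST sets of the non-terminals involved (from the grammar, by fixed-point iteration):
  FIRST(B) = { 'c' }

To compute FIRST(B id +), process the symbols left to right:
Symbol B is a non-terminal. Add FIRST(B) \ {ε} = { 'c' }
B is not nullable (ε ∉ FIRST(B)), so stop here.
FIRST(B id +) = { 'c' }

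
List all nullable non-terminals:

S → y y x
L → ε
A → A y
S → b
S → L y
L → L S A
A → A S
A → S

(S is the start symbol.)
ε-productions: L → ε
So L is immediately nullable.
No further non-terminal can be added: every production for the remaining non-terminals contains a terminal or a non-nullable non-terminal.
Nullable = { 'L' }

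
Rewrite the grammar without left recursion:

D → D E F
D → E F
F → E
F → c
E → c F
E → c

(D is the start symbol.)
D → E F D'
D' → E F D'
D' → ε
F → E
F → c
E → c F
E → c

D is directly left-recursive. The standard transformation for
  A → A α₁ | ... | A α_m | β₁ | ... | β_n
is
  A  → β₁ A' | ... | β_n A'
  A' → α₁ A' | ... | α_m A' | ε

D → E F becomes D → E F D'
D → D E F becomes D' → E F D'
Add D' → ε

Productions for other non-terminals are unchanged:
  F → E
  F → c
  E → c F
  E → c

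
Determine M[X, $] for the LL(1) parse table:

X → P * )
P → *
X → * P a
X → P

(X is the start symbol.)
Empty (error entry)

To find M[X, $], we find productions for X where $ is in the predict set (PREDICT(N → α) = (FIRST(α) \ {ε}) ∪ (FOLLOW(N) if α ⇒* ε)).

Relevant sets:
  FIRST(P) = { '*' }

X → P * ): PREDICT = { '*' }
X → * P a: PREDICT = { '*' }
X → P: PREDICT = { '*' }

M[X, $] is empty (no production applies)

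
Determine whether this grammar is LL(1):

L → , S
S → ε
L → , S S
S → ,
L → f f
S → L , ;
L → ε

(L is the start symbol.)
Relevant sets:
  FIRST(L) = { ',', 'f', ε }
  FOLLOW(L) = { $, ',' }
  FOLLOW(S) = { $, ',', 'f' }

For L:
  PREDICT(L → ',' S) = { ',' }
  PREDICT(L → ',' S S) = { ',' }
  PREDICT(L → f f) = { 'f' }
  PREDICT(L → ε) = { $, ',' }
For S:
  PREDICT(S → ε) = { $, ',', 'f' }
  PREDICT(S → ',') = { ',' }
  PREDICT(S → L ',' ';') = { ',', 'f' }

Conflict found: Predict set conflict for L: { ',' }
The grammar is NOT LL(1).

Answer: No. Predict set conflict for L: { ',' }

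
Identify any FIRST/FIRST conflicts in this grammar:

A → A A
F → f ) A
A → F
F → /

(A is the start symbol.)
Yes. A → A A / A → F on { '/', 'f' }

A FIRST/FIRST conflict occurs when two productions N → α and N → β for the same non-terminal have FIRST(α) ∩ FIRST(β) ≠ ∅ (with ε ∈ FIRST of a nullable right-hand side, so two nullable alternatives also conflict).

FIRST sets of the non-terminals at (or reachable through a nullable prefix from) the front of some alternative:
  FIRST(A) = { '/', 'f' }
  FIRST(F) = { '/', 'f' }

Productions for A:
  A → A A: FIRST = { '/', 'f' }
  A → F: FIRST = { '/', 'f' }
Productions for F:
  F → f ) A: FIRST = { 'f' }
  F → /: FIRST = { '/' }

Conflict for A: A → A A and A → F
  Overlap: { '/', 'f' }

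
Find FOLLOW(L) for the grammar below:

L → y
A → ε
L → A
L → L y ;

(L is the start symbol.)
To compute FOLLOW(L), find every occurrence of L on a right-hand side N → α L β: add FIRST(β) \ {ε}, and if β is empty or nullable also add FOLLOW(N). Iterate to a fixed point.

L is the start symbol, so $ ∈ FOLLOW(L).
In L → L y ;: L is followed by y ';', add FIRST(y ';') \ {ε} = { 'y' }

Taking the union: FOLLOW(L) = { $, 'y' }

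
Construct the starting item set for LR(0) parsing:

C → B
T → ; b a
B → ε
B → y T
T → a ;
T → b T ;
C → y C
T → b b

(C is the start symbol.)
{ [B → . y T], [B → .], [C → . B], [C → . y C], [C' → . C] }

First, augment the grammar with C' → C
I₀ = CLOSURE({ [C' → . C] }):
  [C' → . C] has the dot before C: add [C → . B], [C → . y C]
  [C → . B] has the dot before B: add [B → .], [B → . y T]
No further items can be added.

I₀ = { [B → . y T], [B → .], [C → . B], [C → . y C], [C' → . C] }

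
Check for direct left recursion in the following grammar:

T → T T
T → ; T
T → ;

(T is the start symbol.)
Yes, T is left-recursive

T → T T: LEFT RECURSIVE (starts with T)
T → ; T: starts with ';'
T → ;: starts with ';'

The grammar has direct left recursion on: T.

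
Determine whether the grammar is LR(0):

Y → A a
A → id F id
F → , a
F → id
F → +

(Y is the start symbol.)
A grammar is LR(0) if no state in the canonical LR(0) collection has:
  - both a shift item (dot before a terminal) and a complete item (shift-reduce conflict), or
  - two or more complete items (reduce-reduce conflict; the accept item [Y' → Y .] counts as a complete item here).

Augment with Y' → Y and build the canonical LR(0) collection (I0 = CLOSURE({[Y' → . Y]}), then GOTO on every symbol after a dot until no new states appear). It has 11 states:
  I0: { [A → . id F id], [Y → . A a], [Y' → . Y] }  — shift
  I1: { [Y → A . a] }  — shift
  I2: { [Y' → Y .] }  — accept
  I3: { [A → id . F id], [F → . +], [F → . , a], [F → . id] }  — shift
  I4: { [F → + .] }  — reduce
  I5: { [F → , . a] }  — shift
  I6: { [A → id F . id] }  — shift
  I7: { [F → id .] }  — reduce
  I8: { [A → id F id .] }  — reduce
  I9: { [F → , a .] }  — reduce
  I10: { [Y → A a .] }  — reduce

Every state is either a pure shift/goto state or contains exactly one complete item and nothing to shift — no conflicts. The grammar is LR(0).

Answer: Yes, the grammar is LR(0)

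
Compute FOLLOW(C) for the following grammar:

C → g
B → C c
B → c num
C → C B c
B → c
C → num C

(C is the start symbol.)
To compute FOLLOW(C), find every occurrence of C on a right-hand side N → α C β: add FIRST(β) \ {ε}, and if β is empty or nullable also add FOLLOW(N). Iterate to a fixed point.

C is the start symbol, so $ ∈ FOLLOW(C).
In B → C c: C is followed by c, add FIRST(c) \ {ε} = { 'c' }
In C → C B c: C is followed by B c, add FIRST(B c) \ {ε} = { 'c', 'g', 'num' }
In C → num C: C is at the end; this adds FOLLOW(C) to itself — nothing new

Taking the union: FOLLOW(C) = { $, 'c', 'g', 'num' }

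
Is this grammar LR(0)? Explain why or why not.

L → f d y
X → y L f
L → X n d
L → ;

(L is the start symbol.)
Yes, the grammar is LR(0)

Augment with L' → L and build the canonical LR(0) collection (I0 = CLOSURE({[L' → . L]}), then GOTO on every symbol after a dot until no new states appear). It has 12 states:
  I0: { [L → . ;], [L → . X n d], [L → . f d y], [L' → . L], [X → . y L f] }  — shift
  I1: { [L → ; .] }  — reduce
  I2: { [L' → L .] }  — accept
  I3: { [L → X . n d] }  — shift
  I4: { [L → f . d y] }  — shift
  I5: { [L → . ;], [L → . X n d], [L → . f d y], [X → . y L f], [X → y . L f] }  — shift
  I6: { [X → y L . f] }  — shift
  I7: { [X → y L f .] }  — reduce
  I8: { [L → f d . y] }  — shift
  I9: { [L → f d y .] }  — reduce
  I10: { [L → X n . d] }  — shift
  I11: { [L → X n d .] }  — reduce

Every state is either a pure shift/goto state or contains exactly one complete item and nothing to shift — no conflicts. The grammar is LR(0).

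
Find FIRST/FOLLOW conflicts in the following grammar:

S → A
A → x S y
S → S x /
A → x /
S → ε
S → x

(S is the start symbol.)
Nullable non-terminals: S.
FIRST sets used below: FIRST(A) = { 'x' }, FIRST(S) = { 'x', ε }

S: nullable alternative(s) S → ε; FOLLOW(S) = { $, 'x', 'y' }
  S → A: FIRST \ {ε} = { 'x' } — overlaps FOLLOW(S) on { 'x' }: CONFLICT
  S → S x /: FIRST \ {ε} = { 'x' } — overlaps FOLLOW(S) on { 'x' }: CONFLICT
  S → ε: FIRST \ {ε} = { } — this is the only nullable alternative, skip
  S → x: FIRST \ {ε} = { 'x' } — overlaps FOLLOW(S) on { 'x' }: CONFLICT

A has no nullable alternative, so no FIRST/FOLLOW check is needed there.

So the grammar has 3 FIRST/FOLLOW conflicts (marked CONFLICT above).

Answer: Yes. S → A with FOLLOW(S) on { 'x' }; S → S x '/' with FOLLOW(S) on { 'x' }; S → x with FOLLOW(S) on { 'x' }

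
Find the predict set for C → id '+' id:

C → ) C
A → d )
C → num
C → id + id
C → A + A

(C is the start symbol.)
PREDICT(C → id '+' id) = (FIRST(RHS) \ {ε}) ∪ (FOLLOW(C) if ε ∈ FIRST(RHS), i.e. RHS ⇒* ε)
FIRST(id '+' id) = { 'id' }
ε ∉ FIRST(id '+' id), so FOLLOW(C) is not added.
PREDICT(C → id '+' id) = { 'id' }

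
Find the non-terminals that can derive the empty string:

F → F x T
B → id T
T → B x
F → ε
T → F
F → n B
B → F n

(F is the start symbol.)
{ 'F', 'T' }

A non-terminal is nullable if it can derive ε (the empty string): either it has an ε-production, or it has a production whose right-hand side consists entirely of nullable non-terminals.

ε-productions: F → ε
So F is immediately nullable.
T → F: every symbol on the right is nullable, so T is nullable too.
No further non-terminal can be added: every production for the remaining non-terminals contains a terminal or a non-nullable non-terminal.
Nullable = { 'F', 'T' }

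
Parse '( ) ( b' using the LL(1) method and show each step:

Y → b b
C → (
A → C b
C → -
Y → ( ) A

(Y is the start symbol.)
Stack is shown with the top on the left.

Stack    Input      Action
--------------------------
Y $      ( ) ( b $  output Y → ( ) A
( ) A $  ( ) ( b $  match '('
) A $    ) ( b $    match ')'
A $      ( b $      output A → C b
C b $    ( b $      output C → (
( b $    ( b $      match '('
b $      b $        match 'b'
$        $          accept

The string is accepted.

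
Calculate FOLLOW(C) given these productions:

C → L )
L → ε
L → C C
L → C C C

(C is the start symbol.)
C is the start symbol, so $ ∈ FOLLOW(C).
In L → C C: C is followed by C, add FIRST(C) \ {ε} = { ')' }
In L → C C: C is at the end, add FOLLOW(L)
In L → C C C: C is followed by C C, add FIRST(C C) \ {ε} = { ')' }
In L → C C C: C is followed by C, add FIRST(C) \ {ε} = { ')' }
In L → C C C: C is at the end, add FOLLOW(L)

The FOLLOW sets referred to above (computed the same way, to a fixed point):
  FOLLOW(L) = { ')' }

Taking the union: FOLLOW(C) = { $, ')' }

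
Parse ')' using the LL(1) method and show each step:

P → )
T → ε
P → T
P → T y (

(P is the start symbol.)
LL(1) parsing maintains a stack (initially the start symbol over $) and the input. At each step: if the stack top is a terminal, match it against the current input token; if it is a non-terminal N, replace it with the RHS of M[N, lookahead] (the unique production whose predict set contains the lookahead).

Stack is shown with the top on the left.

Stack  Input  Action
--------------------
P $    ) $    output P → )
) $    ) $    match ')'
$      $      accept

The string is accepted.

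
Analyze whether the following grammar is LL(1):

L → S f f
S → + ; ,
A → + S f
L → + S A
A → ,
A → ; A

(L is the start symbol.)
A grammar is LL(1) if for each non-terminal N with multiple productions, the predict sets of those productions are pairwise disjoint, where PREDICT(N → α) = (FIRST(α) \ {ε}) ∪ (FOLLOW(N) if α ⇒* ε).

Relevant sets:
  FIRST(S) = { '+' }

For L:
  PREDICT(L → S f f) = { '+' }
  PREDICT(L → '+' S A) = { '+' }
For A:
  PREDICT(A → '+' S f) = { '+' }
  PREDICT(A → ',') = { ',' }
  PREDICT(A → ';' A) = { ';' }
S has a single production, so nothing to check there.

Conflict found: Predict set conflict for L: { '+' }
The grammar is NOT LL(1).

Answer: No. Predict set conflict for L: { '+' }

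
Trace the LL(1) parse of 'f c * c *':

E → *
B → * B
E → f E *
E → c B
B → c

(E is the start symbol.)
Stack is shown with the top on the left.

Stack    Input        Action
----------------------------
E $      f c * c * $  output E → f E *
f E * $  f c * c * $  match 'f'
E * $    c * c * $    output E → c B
c B * $  c * c * $    match 'c'
B * $    * c * $      output B → * B
* B * $  * c * $      match '*'
B * $    c * $        output B → c
c * $    c * $        match 'c'
* $      * $          match '*'
$        $            accept

The string is accepted.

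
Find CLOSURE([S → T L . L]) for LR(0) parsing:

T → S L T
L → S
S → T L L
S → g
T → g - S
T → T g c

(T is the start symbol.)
{ [L → . S], [S → . T L L], [S → . g], [S → T L . L], [T → . S L T], [T → . T g c], [T → . g - S] }

To compute CLOSURE, for each item [A → α.Bβ] where B is a non-terminal, add [B → .γ] for all productions B → γ; repeat for the newly added items until nothing changes.

Start with: [S → T L . L]
  [S → T L . L] has the dot before L: add [L → . S]
  [L → . S] has the dot before S: add [S → . T L L], [S → . g]
  [S → . T L L] has the dot before T: add [T → . S L T], [T → . g - S], [T → . T g c]
No further items can be added.

CLOSURE = { [L → . S], [S → . T L L], [S → . g], [S → T L . L], [T → . S L T], [T → . T g c], [T → . g - S] }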